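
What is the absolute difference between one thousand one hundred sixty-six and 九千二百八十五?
Convert one thousand one hundred sixty-six (English words) → 1×1000 + 1×100 + 66 = 1166 (decimal)
Convert 九千二百八十五 (Chinese numeral) → 9×1000 + 2×100 + 8×10 + 5 = 9285 (decimal)
Compute |1166 - 9285| = 8119
8119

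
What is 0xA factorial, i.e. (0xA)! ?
Convert 0xA (hexadecimal) → 10 (decimal)
Compute 10! = 3628800
3628800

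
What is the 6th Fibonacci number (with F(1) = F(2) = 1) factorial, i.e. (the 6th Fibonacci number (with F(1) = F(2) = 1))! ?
Convert the 6th Fibonacci number (with F(1) = F(2) = 1) (Fibonacci index) → 1, 1, 2, 3, 5, 8 → 8 (decimal)
Compute 8! = 40320
40320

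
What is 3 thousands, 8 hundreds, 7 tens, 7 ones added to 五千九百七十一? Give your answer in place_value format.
Convert 3 thousands, 8 hundreds, 7 tens, 7 ones (place-value notation) → 3×1000 + 8×100 + 7×10 + 7 = 3877 (decimal)
Convert 五千九百七十一 (Chinese numeral) → 5×1000 + 9×100 + 7×10 + 1 = 5971 (decimal)
Compute 3877 + 5971 = 9848
Convert 9848 (decimal) → 9848 = 9×1000 + 8×100 + 4×10 + 8 → 9 thousands, 8 hundreds, 4 tens, 8 ones (place-value notation)
9 thousands, 8 hundreds, 4 tens, 8 ones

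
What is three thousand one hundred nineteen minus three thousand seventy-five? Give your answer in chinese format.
Convert three thousand one hundred nineteen (English words) → 3×1000 + 1×100 + 19 = 3119 (decimal)
Convert three thousand seventy-five (English words) → 3×1000 + 75 = 3075 (decimal)
Compute 3119 - 3075 = 44
Convert 44 (decimal) → 44 = 4×10 + 4 → 四十四 (Chinese numeral)
四十四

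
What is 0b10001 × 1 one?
Convert 0b10001 (binary) → 16 + 1 = 17 (decimal)
Convert 1 one (place-value notation) → 1 (decimal)
Compute 17 × 1 = 17
17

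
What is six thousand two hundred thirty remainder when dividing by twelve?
Convert six thousand two hundred thirty (English words) → 6×1000 + 2×100 + 30 = 6230 (decimal)
Convert twelve (English words) → 12 (decimal)
Compute 6230 mod 12 = 2
2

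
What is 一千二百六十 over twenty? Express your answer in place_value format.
Convert 一千二百六十 (Chinese numeral) → 1×1000 + 2×100 + 6×10 = 1260 (decimal)
Convert twenty (English words) → 20 (decimal)
Compute 1260 ÷ 20 = 63
Convert 63 (decimal) → 63 = 6×10 + 3 → 6 tens, 3 ones (place-value notation)
6 tens, 3 ones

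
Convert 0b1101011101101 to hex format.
Convert 0b1101011101101 (binary) → 4096 + 2048 + 512 + 128 + 64 + 32 + 8 + 4 + 1 = 6893 (decimal)
Convert 6893 (decimal) → 6893 = 1×4096 + 10×256 + 14×16 + 13 → 0x1AED (hexadecimal)
0x1AED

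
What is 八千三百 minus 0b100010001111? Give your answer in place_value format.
Convert 八千三百 (Chinese numeral) → 8×1000 + 3×100 = 8300 (decimal)
Convert 0b100010001111 (binary) → 2048 + 128 + 8 + 4 + 2 + 1 = 2191 (decimal)
Compute 8300 - 2191 = 6109
Convert 6109 (decimal) → 6109 = 6×1000 + 1×100 + 9 → 6 thousands, 1 hundred, 9 ones (place-value notation)
6 thousands, 1 hundred, 9 ones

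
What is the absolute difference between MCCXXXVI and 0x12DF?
Convert MCCXXXVI (Roman numeral) → 1000 + 100 + 100 + 10 + 10 + 10 + 5 + 1 = 1236 (decimal)
Convert 0x12DF (hexadecimal) → 1×4096 + 2×256 + 13×16 + 15 = 4831 (decimal)
Compute |1236 - 4831| = 3595
3595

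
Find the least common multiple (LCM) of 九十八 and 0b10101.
Convert 九十八 (Chinese numeral) → 9×10 + 8 = 98 (decimal)
Convert 0b10101 (binary) → 16 + 4 + 1 = 21 (decimal)
Compute lcm(98, 21) = 294
294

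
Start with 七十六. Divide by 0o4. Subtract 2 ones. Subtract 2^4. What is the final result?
Convert 七十六 (Chinese numeral) → 7×10 + 6 = 76 (decimal)
Start: 76
Convert 0o4 (octal) → 4 (decimal)
76 ÷ 4 = 19
Convert 2 ones (place-value notation) → 2 (decimal)
19 - 2 = 17
Convert 2^4 (power) → 16 (decimal)
17 - 16 = 1
1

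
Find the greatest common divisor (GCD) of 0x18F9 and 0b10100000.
Convert 0x18F9 (hexadecimal) → 1×4096 + 8×256 + 15×16 + 9 = 6393 (decimal)
Convert 0b10100000 (binary) → 128 + 32 = 160 (decimal)
Compute gcd(6393, 160) = 1
1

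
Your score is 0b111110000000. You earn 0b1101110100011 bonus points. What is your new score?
Convert 0b111110000000 (binary) → 2048 + 1024 + 512 + 256 + 128 = 3968 (decimal)
Convert 0b1101110100011 (binary) → 4096 + 2048 + 512 + 256 + 128 + 32 + 2 + 1 = 7075 (decimal)
Compute 3968 + 7075 = 11043
11043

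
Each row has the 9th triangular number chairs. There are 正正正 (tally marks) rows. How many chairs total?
Convert the 9th triangular number (triangular index) → 9×10/2 = 45 (decimal)
Convert 正正正 (tally marks) → 5 + 5 + 5 = 15 (decimal)
Compute 45 × 15 = 675
675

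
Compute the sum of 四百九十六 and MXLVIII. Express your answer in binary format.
Convert 四百九十六 (Chinese numeral) → 4×100 + 9×10 + 6 = 496 (decimal)
Convert MXLVIII (Roman numeral) → 1000 + 40 + 5 + 1 + 1 + 1 = 1048 (decimal)
Compute 496 + 1048 = 1544
Convert 1544 (decimal) → 1544 = 1024 + 512 + 8 → 0b11000001000 (binary)
0b11000001000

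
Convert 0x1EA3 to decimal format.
Convert 0x1EA3 (hexadecimal) → 1×4096 + 14×256 + 10×16 + 3 = 7843 (decimal)
7843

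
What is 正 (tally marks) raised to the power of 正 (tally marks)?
Convert 正 (tally marks) → 5 (decimal)
Convert 正 (tally marks) → 5 (decimal)
Compute 5 ^ 5 = 3125
3125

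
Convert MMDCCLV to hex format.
Convert MMDCCLV (Roman numeral) → 1000 + 1000 + 500 + 100 + 100 + 50 + 5 = 2755 (decimal)
Convert 2755 (decimal) → 2755 = 10×256 + 12×16 + 3 → 0xAC3 (hexadecimal)
0xAC3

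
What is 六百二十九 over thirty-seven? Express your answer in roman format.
Convert 六百二十九 (Chinese numeral) → 6×100 + 2×10 + 9 = 629 (decimal)
Convert thirty-seven (English words) → 37 (decimal)
Compute 629 ÷ 37 = 17
Convert 17 (decimal) → 17 = 10 + 5 + 1 + 1 → XVII (Roman numeral)
XVII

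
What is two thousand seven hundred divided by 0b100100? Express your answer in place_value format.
Convert two thousand seven hundred (English words) → 2×1000 + 7×100 = 2700 (decimal)
Convert 0b100100 (binary) → 32 + 4 = 36 (decimal)
Compute 2700 ÷ 36 = 75
Convert 75 (decimal) → 75 = 7×10 + 5 → 7 tens, 5 ones (place-value notation)
7 tens, 5 ones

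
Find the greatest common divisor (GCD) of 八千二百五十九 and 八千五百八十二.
Convert 八千二百五十九 (Chinese numeral) → 8×1000 + 2×100 + 5×10 + 9 = 8259 (decimal)
Convert 八千五百八十二 (Chinese numeral) → 8×1000 + 5×100 + 8×10 + 2 = 8582 (decimal)
Compute gcd(8259, 8582) = 1
1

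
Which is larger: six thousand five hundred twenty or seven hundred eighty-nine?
Convert six thousand five hundred twenty (English words) → 6×1000 + 5×100 + 20 = 6520 (decimal)
Convert seven hundred eighty-nine (English words) → 7×100 + 89 = 789 (decimal)
Compare 6520 vs 789: larger = 6520
6520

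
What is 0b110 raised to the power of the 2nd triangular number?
Convert 0b110 (binary) → 4 + 2 = 6 (decimal)
Convert the 2nd triangular number (triangular index) → 2×3/2 = 3 (decimal)
Compute 6 ^ 3 = 216
216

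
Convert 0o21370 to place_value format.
Convert 0o21370 (octal) → 2×4096 + 1×512 + 3×64 + 7×8 = 8952 (decimal)
Convert 8952 (decimal) → 8952 = 8×1000 + 9×100 + 5×10 + 2 → 8 thousands, 9 hundreds, 5 tens, 2 ones (place-value notation)
8 thousands, 9 hundreds, 5 tens, 2 ones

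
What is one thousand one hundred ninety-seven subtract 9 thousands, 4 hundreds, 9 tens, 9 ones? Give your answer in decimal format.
Convert one thousand one hundred ninety-seven (English words) → 1×1000 + 1×100 + 97 = 1197 (decimal)
Convert 9 thousands, 4 hundreds, 9 tens, 9 ones (place-value notation) → 9×1000 + 4×100 + 9×10 + 9 = 9499 (decimal)
Compute 1197 - 9499 = -8302
-8302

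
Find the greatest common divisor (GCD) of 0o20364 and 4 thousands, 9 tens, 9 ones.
Convert 0o20364 (octal) → 2×4096 + 3×64 + 6×8 + 4 = 8436 (decimal)
Convert 4 thousands, 9 tens, 9 ones (place-value notation) → 4×1000 + 9×10 + 9 = 4099 (decimal)
Compute gcd(8436, 4099) = 1
1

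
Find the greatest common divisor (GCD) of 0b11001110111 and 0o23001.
Convert 0b11001110111 (binary) → 1024 + 512 + 64 + 32 + 16 + 4 + 2 + 1 = 1655 (decimal)
Convert 0o23001 (octal) → 2×4096 + 3×512 + 1 = 9729 (decimal)
Compute gcd(1655, 9729) = 1
1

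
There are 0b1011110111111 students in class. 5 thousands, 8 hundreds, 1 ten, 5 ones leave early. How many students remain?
Convert 0b1011110111111 (binary) → 4096 + 1024 + 512 + 256 + 128 + 32 + 16 + 8 + 4 + 2 + 1 = 6079 (decimal)
Convert 5 thousands, 8 hundreds, 1 ten, 5 ones (place-value notation) → 5×1000 + 8×100 + 1×10 + 5 = 5815 (decimal)
Compute 6079 - 5815 = 264
264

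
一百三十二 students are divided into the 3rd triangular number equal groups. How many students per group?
Convert 一百三十二 (Chinese numeral) → 1×100 + 3×10 + 2 = 132 (decimal)
Convert the 3rd triangular number (triangular index) → 3×4/2 = 6 (decimal)
Compute 132 ÷ 6 = 22
22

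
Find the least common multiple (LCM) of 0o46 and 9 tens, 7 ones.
Convert 0o46 (octal) → 4×8 + 6 = 38 (decimal)
Convert 9 tens, 7 ones (place-value notation) → 9×10 + 7 = 97 (decimal)
Compute lcm(38, 97) = 3686
3686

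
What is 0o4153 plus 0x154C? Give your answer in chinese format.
Convert 0o4153 (octal) → 4×512 + 1×64 + 5×8 + 3 = 2155 (decimal)
Convert 0x154C (hexadecimal) → 1×4096 + 5×256 + 4×16 + 12 = 5452 (decimal)
Compute 2155 + 5452 = 7607
Convert 7607 (decimal) → 7607 = 7×1000 + 6×100 + 7 → 七千六百零七 (Chinese numeral)
七千六百零七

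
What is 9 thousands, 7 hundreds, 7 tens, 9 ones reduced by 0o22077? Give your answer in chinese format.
Convert 9 thousands, 7 hundreds, 7 tens, 9 ones (place-value notation) → 9×1000 + 7×100 + 7×10 + 9 = 9779 (decimal)
Convert 0o22077 (octal) → 2×4096 + 2×512 + 7×8 + 7 = 9279 (decimal)
Compute 9779 - 9279 = 500
Convert 500 (decimal) → 500 = 5×100 → 五百 (Chinese numeral)
五百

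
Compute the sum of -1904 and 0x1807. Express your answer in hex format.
Convert 0x1807 (hexadecimal) → 1×4096 + 8×256 + 7 = 6151 (decimal)
Compute -1904 + 6151 = 4247
Convert 4247 (decimal) → 4247 = 1×4096 + 9×16 + 7 → 0x1097 (hexadecimal)
0x1097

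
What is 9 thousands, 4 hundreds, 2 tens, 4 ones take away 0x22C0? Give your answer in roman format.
Convert 9 thousands, 4 hundreds, 2 tens, 4 ones (place-value notation) → 9×1000 + 4×100 + 2×10 + 4 = 9424 (decimal)
Convert 0x22C0 (hexadecimal) → 2×4096 + 2×256 + 12×16 = 8896 (decimal)
Compute 9424 - 8896 = 528
Convert 528 (decimal) → 528 = 500 + 10 + 10 + 5 + 1 + 1 + 1 → DXXVIII (Roman numeral)
DXXVIII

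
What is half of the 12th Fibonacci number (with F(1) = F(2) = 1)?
The 12th Fibonacci number (with F(1) = F(2) = 1): 1, 1, 2, 3, 5, 8, 13, 21, 34, 55, 89, 144 → 144
Compute 144 ÷ 2 = 72
72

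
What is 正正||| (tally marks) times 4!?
Convert 正正||| (tally marks) → 5 + 5 + 3 = 13 (decimal)
Convert 4! (factorial) → 24 (decimal)
Compute 13 × 24 = 312
312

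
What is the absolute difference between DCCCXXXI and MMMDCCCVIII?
Convert DCCCXXXI (Roman numeral) → 500 + 100 + 100 + 100 + 10 + 10 + 10 + 1 = 831 (decimal)
Convert MMMDCCCVIII (Roman numeral) → 1000 + 1000 + 1000 + 500 + 100 + 100 + 100 + 5 + 1 + 1 + 1 = 3808 (decimal)
Compute |831 - 3808| = 2977
2977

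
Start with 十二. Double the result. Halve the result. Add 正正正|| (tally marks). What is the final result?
Convert 十二 (Chinese numeral) → 1×10 + 2 = 12 (decimal)
Start: 12
12 × 2 = 24
24 ÷ 2 = 12
Convert 正正正|| (tally marks) → 5 + 5 + 5 + 2 = 17 (decimal)
12 + 17 = 29
29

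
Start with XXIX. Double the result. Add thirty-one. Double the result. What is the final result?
Convert XXIX (Roman numeral) → 10 + 10 + 9 = 29 (decimal)
Start: 29
29 × 2 = 58
Convert thirty-one (English words) → 31 (decimal)
58 + 31 = 89
89 × 2 = 178
178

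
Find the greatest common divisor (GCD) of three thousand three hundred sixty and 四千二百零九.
Convert three thousand three hundred sixty (English words) → 3×1000 + 3×100 + 60 = 3360 (decimal)
Convert 四千二百零九 (Chinese numeral) → 4×1000 + 2×100 + 9 = 4209 (decimal)
Compute gcd(3360, 4209) = 3
3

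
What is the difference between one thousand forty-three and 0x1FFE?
Convert one thousand forty-three (English words) → 1×1000 + 43 = 1043 (decimal)
Convert 0x1FFE (hexadecimal) → 1×4096 + 15×256 + 15×16 + 14 = 8190 (decimal)
Difference: |1043 - 8190| = 7147
7147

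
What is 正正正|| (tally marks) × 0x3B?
Convert 正正正|| (tally marks) → 5 + 5 + 5 + 2 = 17 (decimal)
Convert 0x3B (hexadecimal) → 3×16 + 11 = 59 (decimal)
Compute 17 × 59 = 1003
1003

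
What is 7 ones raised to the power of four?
Convert 7 ones (place-value notation) → 7 (decimal)
Convert four (English words) → 4 (decimal)
Compute 7 ^ 4 = 2401
2401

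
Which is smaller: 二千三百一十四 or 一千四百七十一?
Convert 二千三百一十四 (Chinese numeral) → 2×1000 + 3×100 + 1×10 + 4 = 2314 (decimal)
Convert 一千四百七十一 (Chinese numeral) → 1×1000 + 4×100 + 7×10 + 1 = 1471 (decimal)
Compare 2314 vs 1471: smaller = 1471
1471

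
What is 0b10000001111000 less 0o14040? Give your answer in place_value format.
Convert 0b10000001111000 (binary) → 8192 + 64 + 32 + 16 + 8 = 8312 (decimal)
Convert 0o14040 (octal) → 1×4096 + 4×512 + 4×8 = 6176 (decimal)
Compute 8312 - 6176 = 2136
Convert 2136 (decimal) → 2136 = 2×1000 + 1×100 + 3×10 + 6 → 2 thousands, 1 hundred, 3 tens, 6 ones (place-value notation)
2 thousands, 1 hundred, 3 tens, 6 ones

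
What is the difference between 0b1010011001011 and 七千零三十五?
Convert 0b1010011001011 (binary) → 4096 + 1024 + 128 + 64 + 8 + 2 + 1 = 5323 (decimal)
Convert 七千零三十五 (Chinese numeral) → 7×1000 + 3×10 + 5 = 7035 (decimal)
Difference: |5323 - 7035| = 1712
1712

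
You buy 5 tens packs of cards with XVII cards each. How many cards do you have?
Convert XVII (Roman numeral) → 10 + 5 + 1 + 1 = 17 (decimal)
Convert 5 tens (place-value notation) → 5×10 = 50 (decimal)
Compute 17 × 50 = 850
850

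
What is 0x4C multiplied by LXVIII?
Convert 0x4C (hexadecimal) → 4×16 + 12 = 76 (decimal)
Convert LXVIII (Roman numeral) → 50 + 10 + 5 + 1 + 1 + 1 = 68 (decimal)
Compute 76 × 68 = 5168
5168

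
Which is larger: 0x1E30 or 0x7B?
Convert 0x1E30 (hexadecimal) → 1×4096 + 14×256 + 3×16 = 7728 (decimal)
Convert 0x7B (hexadecimal) → 7×16 + 11 = 123 (decimal)
Compare 7728 vs 123: larger = 7728
7728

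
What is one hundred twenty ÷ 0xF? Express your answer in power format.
Convert one hundred twenty (English words) → 1×100 + 20 = 120 (decimal)
Convert 0xF (hexadecimal) → 15 (decimal)
Compute 120 ÷ 15 = 8
Convert 8 (decimal) → 2^3 (power)
2^3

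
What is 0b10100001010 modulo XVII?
Convert 0b10100001010 (binary) → 1024 + 256 + 8 + 2 = 1290 (decimal)
Convert XVII (Roman numeral) → 10 + 5 + 1 + 1 = 17 (decimal)
Compute 1290 mod 17 = 15
15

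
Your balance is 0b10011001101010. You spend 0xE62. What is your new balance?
Convert 0b10011001101010 (binary) → 8192 + 1024 + 512 + 64 + 32 + 8 + 2 = 9834 (decimal)
Convert 0xE62 (hexadecimal) → 14×256 + 6×16 + 2 = 3682 (decimal)
Compute 9834 - 3682 = 6152
6152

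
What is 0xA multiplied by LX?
Convert 0xA (hexadecimal) → 10 (decimal)
Convert LX (Roman numeral) → 50 + 10 = 60 (decimal)
Compute 10 × 60 = 600
600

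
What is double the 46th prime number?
The 46th prime number = 199
Compute 199 × 2 = 398
398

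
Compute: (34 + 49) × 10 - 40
Parentheses first: 34 + 49 = 83
Multiply: 83 × 10 = 830
Subtract: 830 - 40 = 790
790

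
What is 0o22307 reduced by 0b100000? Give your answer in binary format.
Convert 0o22307 (octal) → 2×4096 + 2×512 + 3×64 + 7 = 9415 (decimal)
Convert 0b100000 (binary) → 32 (decimal)
Compute 9415 - 32 = 9383
Convert 9383 (decimal) → 9383 = 8192 + 1024 + 128 + 32 + 4 + 2 + 1 → 0b10010010100111 (binary)
0b10010010100111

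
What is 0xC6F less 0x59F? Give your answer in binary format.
Convert 0xC6F (hexadecimal) → 12×256 + 6×16 + 15 = 3183 (decimal)
Convert 0x59F (hexadecimal) → 5×256 + 9×16 + 15 = 1439 (decimal)
Compute 3183 - 1439 = 1744
Convert 1744 (decimal) → 1744 = 1024 + 512 + 128 + 64 + 16 → 0b11011010000 (binary)
0b11011010000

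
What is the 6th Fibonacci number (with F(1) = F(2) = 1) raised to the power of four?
Convert the 6th Fibonacci number (with F(1) = F(2) = 1) (Fibonacci index) → 1, 1, 2, 3, 5, 8 → 8 (decimal)
Convert four (English words) → 4 (decimal)
Compute 8 ^ 4 = 4096
4096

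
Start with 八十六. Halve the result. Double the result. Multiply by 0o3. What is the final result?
Convert 八十六 (Chinese numeral) → 8×10 + 6 = 86 (decimal)
Start: 86
86 ÷ 2 = 43
43 × 2 = 86
Convert 0o3 (octal) → 3 (decimal)
86 × 3 = 258
258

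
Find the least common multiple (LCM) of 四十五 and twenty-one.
Convert 四十五 (Chinese numeral) → 4×10 + 5 = 45 (decimal)
Convert twenty-one (English words) → 21 (decimal)
Compute lcm(45, 21) = 315
315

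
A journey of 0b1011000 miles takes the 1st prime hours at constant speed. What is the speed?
Convert 0b1011000 (binary) → 64 + 16 + 8 = 88 (decimal)
Convert the 1st prime (prime index) → 2 (decimal)
Compute 88 ÷ 2 = 44
44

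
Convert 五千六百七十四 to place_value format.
Convert 五千六百七十四 (Chinese numeral) → 5×1000 + 6×100 + 7×10 + 4 = 5674 (decimal)
Convert 5674 (decimal) → 5674 = 5×1000 + 6×100 + 7×10 + 4 → 5 thousands, 6 hundreds, 7 tens, 4 ones (place-value notation)
5 thousands, 6 hundreds, 7 tens, 4 ones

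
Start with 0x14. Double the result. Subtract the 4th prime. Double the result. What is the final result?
Convert 0x14 (hexadecimal) → 1×16 + 4 = 20 (decimal)
Start: 20
20 × 2 = 40
Convert the 4th prime (prime index) → 7 (decimal)
40 - 7 = 33
33 × 2 = 66
66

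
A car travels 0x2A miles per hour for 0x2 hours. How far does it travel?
Convert 0x2A (hexadecimal) → 2×16 + 10 = 42 (decimal)
Convert 0x2 (hexadecimal) → 2 (decimal)
Compute 42 × 2 = 84
84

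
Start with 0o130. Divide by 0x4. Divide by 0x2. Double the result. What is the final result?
Convert 0o130 (octal) → 1×64 + 3×8 = 88 (decimal)
Start: 88
Convert 0x4 (hexadecimal) → 4 (decimal)
88 ÷ 4 = 22
Convert 0x2 (hexadecimal) → 2 (decimal)
22 ÷ 2 = 11
11 × 2 = 22
22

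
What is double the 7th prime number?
The 7th prime number = 17
Compute 17 × 2 = 34
34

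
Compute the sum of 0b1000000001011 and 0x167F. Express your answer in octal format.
Convert 0b1000000001011 (binary) → 4096 + 8 + 2 + 1 = 4107 (decimal)
Convert 0x167F (hexadecimal) → 1×4096 + 6×256 + 7×16 + 15 = 5759 (decimal)
Compute 4107 + 5759 = 9866
Convert 9866 (decimal) → 9866 = 2×4096 + 3×512 + 2×64 + 1×8 + 2 → 0o23212 (octal)
0o23212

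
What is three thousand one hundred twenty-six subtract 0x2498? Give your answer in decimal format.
Convert three thousand one hundred twenty-six (English words) → 3×1000 + 1×100 + 26 = 3126 (decimal)
Convert 0x2498 (hexadecimal) → 2×4096 + 4×256 + 9×16 + 8 = 9368 (decimal)
Compute 3126 - 9368 = -6242
-6242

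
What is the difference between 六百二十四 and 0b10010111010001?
Convert 六百二十四 (Chinese numeral) → 6×100 + 2×10 + 4 = 624 (decimal)
Convert 0b10010111010001 (binary) → 8192 + 1024 + 256 + 128 + 64 + 16 + 1 = 9681 (decimal)
Difference: |624 - 9681| = 9057
9057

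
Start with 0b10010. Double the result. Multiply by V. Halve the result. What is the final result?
Convert 0b10010 (binary) → 16 + 2 = 18 (decimal)
Start: 18
18 × 2 = 36
Convert V (Roman numeral) → 5 (decimal)
36 × 5 = 180
180 ÷ 2 = 90
90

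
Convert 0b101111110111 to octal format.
Convert 0b101111110111 (binary) → 2048 + 512 + 256 + 128 + 64 + 32 + 16 + 4 + 2 + 1 = 3063 (decimal)
Convert 3063 (decimal) → 3063 = 5×512 + 7×64 + 6×8 + 7 → 0o5767 (octal)
0o5767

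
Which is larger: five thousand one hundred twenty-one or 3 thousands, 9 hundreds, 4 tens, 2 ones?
Convert five thousand one hundred twenty-one (English words) → 5×1000 + 1×100 + 21 = 5121 (decimal)
Convert 3 thousands, 9 hundreds, 4 tens, 2 ones (place-value notation) → 3×1000 + 9×100 + 4×10 + 2 = 3942 (decimal)
Compare 5121 vs 3942: larger = 5121
5121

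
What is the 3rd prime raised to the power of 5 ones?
Convert the 3rd prime (prime index) → 5 (decimal)
Convert 5 ones (place-value notation) → 5 (decimal)
Compute 5 ^ 5 = 3125
3125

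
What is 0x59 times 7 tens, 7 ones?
Convert 0x59 (hexadecimal) → 5×16 + 9 = 89 (decimal)
Convert 7 tens, 7 ones (place-value notation) → 7×10 + 7 = 77 (decimal)
Compute 89 × 77 = 6853
6853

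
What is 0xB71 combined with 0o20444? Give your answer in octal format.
Convert 0xB71 (hexadecimal) → 11×256 + 7×16 + 1 = 2929 (decimal)
Convert 0o20444 (octal) → 2×4096 + 4×64 + 4×8 + 4 = 8484 (decimal)
Compute 2929 + 8484 = 11413
Convert 11413 (decimal) → 11413 = 2×4096 + 6×512 + 2×64 + 2×8 + 5 → 0o26225 (octal)
0o26225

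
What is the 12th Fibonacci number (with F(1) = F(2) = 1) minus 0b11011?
The 12th Fibonacci number (with F(1) = F(2) = 1): 1, 1, 2, 3, 5, 8, 13, 21, 34, 55, 89, 144 → 144
Convert 0b11011 (binary) → 16 + 8 + 2 + 1 = 27 (decimal)
Compute 144 - 27 = 117
117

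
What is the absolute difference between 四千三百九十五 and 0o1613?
Convert 四千三百九十五 (Chinese numeral) → 4×1000 + 3×100 + 9×10 + 5 = 4395 (decimal)
Convert 0o1613 (octal) → 1×512 + 6×64 + 1×8 + 3 = 907 (decimal)
Compute |4395 - 907| = 3488
3488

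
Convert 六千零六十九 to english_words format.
Convert 六千零六十九 (Chinese numeral) → 6×1000 + 6×10 + 9 = 6069 (decimal)
Convert 6069 (decimal) → 6069 = 6×1000 + 69 → six thousand sixty-nine (English words)
six thousand sixty-nine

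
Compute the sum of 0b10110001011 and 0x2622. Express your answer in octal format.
Convert 0b10110001011 (binary) → 1024 + 256 + 128 + 8 + 2 + 1 = 1419 (decimal)
Convert 0x2622 (hexadecimal) → 2×4096 + 6×256 + 2×16 + 2 = 9762 (decimal)
Compute 1419 + 9762 = 11181
Convert 11181 (decimal) → 11181 = 2×4096 + 5×512 + 6×64 + 5×8 + 5 → 0o25655 (octal)
0o25655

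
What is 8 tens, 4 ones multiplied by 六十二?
Convert 8 tens, 4 ones (place-value notation) → 8×10 + 4 = 84 (decimal)
Convert 六十二 (Chinese numeral) → 6×10 + 2 = 62 (decimal)
Compute 84 × 62 = 5208
5208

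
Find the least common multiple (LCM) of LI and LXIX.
Convert LI (Roman numeral) → 50 + 1 = 51 (decimal)
Convert LXIX (Roman numeral) → 50 + 10 + 9 = 69 (decimal)
Compute lcm(51, 69) = 1173
1173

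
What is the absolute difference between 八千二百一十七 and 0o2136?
Convert 八千二百一十七 (Chinese numeral) → 8×1000 + 2×100 + 1×10 + 7 = 8217 (decimal)
Convert 0o2136 (octal) → 2×512 + 1×64 + 3×8 + 6 = 1118 (decimal)
Compute |8217 - 1118| = 7099
7099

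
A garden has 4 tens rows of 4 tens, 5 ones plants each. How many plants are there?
Convert 4 tens, 5 ones (place-value notation) → 4×10 + 5 = 45 (decimal)
Convert 4 tens (place-value notation) → 4×10 = 40 (decimal)
Compute 45 × 40 = 1800
1800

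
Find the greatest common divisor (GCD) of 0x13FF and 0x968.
Convert 0x13FF (hexadecimal) → 1×4096 + 3×256 + 15×16 + 15 = 5119 (decimal)
Convert 0x968 (hexadecimal) → 9×256 + 6×16 + 8 = 2408 (decimal)
Compute gcd(5119, 2408) = 1
1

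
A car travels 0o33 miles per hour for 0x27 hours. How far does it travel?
Convert 0o33 (octal) → 3×8 + 3 = 27 (decimal)
Convert 0x27 (hexadecimal) → 2×16 + 7 = 39 (decimal)
Compute 27 × 39 = 1053
1053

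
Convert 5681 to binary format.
Convert 5681 (decimal) → 5681 = 4096 + 1024 + 512 + 32 + 16 + 1 → 0b1011000110001 (binary)
0b1011000110001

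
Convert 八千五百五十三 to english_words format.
Convert 八千五百五十三 (Chinese numeral) → 8×1000 + 5×100 + 5×10 + 3 = 8553 (decimal)
Convert 8553 (decimal) → 8553 = 8×1000 + 5×100 + 53 → eight thousand five hundred fifty-three (English words)
eight thousand five hundred fifty-three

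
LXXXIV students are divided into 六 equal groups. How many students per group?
Convert LXXXIV (Roman numeral) → 50 + 10 + 10 + 10 + 4 = 84 (decimal)
Convert 六 (Chinese numeral) → 6 (decimal)
Compute 84 ÷ 6 = 14
14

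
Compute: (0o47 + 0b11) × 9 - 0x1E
Convert 0o47 (octal) → 4×8 + 7 = 39 (decimal)
Convert 0b11 (binary) → 2 + 1 = 3 (decimal)
Convert 0x1E (hexadecimal) → 1×16 + 14 = 30 (decimal)
Expression in decimal: (39 + 3) × 9 - 30
Parentheses first: 39 + 3 = 42
Multiply: 42 × 9 = 378
Subtract: 378 - 30 = 348
348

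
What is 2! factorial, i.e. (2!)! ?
Convert 2! (factorial) → 2 (decimal)
Compute 2! = 2
2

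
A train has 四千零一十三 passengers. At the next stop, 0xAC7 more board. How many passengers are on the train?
Convert 四千零一十三 (Chinese numeral) → 4×1000 + 1×10 + 3 = 4013 (decimal)
Convert 0xAC7 (hexadecimal) → 10×256 + 12×16 + 7 = 2759 (decimal)
Compute 4013 + 2759 = 6772
6772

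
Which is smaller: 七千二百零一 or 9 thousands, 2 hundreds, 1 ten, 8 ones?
Convert 七千二百零一 (Chinese numeral) → 7×1000 + 2×100 + 1 = 7201 (decimal)
Convert 9 thousands, 2 hundreds, 1 ten, 8 ones (place-value notation) → 9×1000 + 2×100 + 1×10 + 8 = 9218 (decimal)
Compare 7201 vs 9218: smaller = 7201
7201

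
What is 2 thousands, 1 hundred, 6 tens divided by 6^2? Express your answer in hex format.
Convert 2 thousands, 1 hundred, 6 tens (place-value notation) → 2×1000 + 1×100 + 6×10 = 2160 (decimal)
Convert 6^2 (power) → 36 (decimal)
Compute 2160 ÷ 36 = 60
Convert 60 (decimal) → 60 = 3×16 + 12 → 0x3C (hexadecimal)
0x3C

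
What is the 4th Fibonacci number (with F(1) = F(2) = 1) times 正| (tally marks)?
Convert the 4th Fibonacci number (with F(1) = F(2) = 1) (Fibonacci index) → 1, 1, 2, 3 → 3 (decimal)
Convert 正| (tally marks) → 5 + 1 = 6 (decimal)
Compute 3 × 6 = 18
18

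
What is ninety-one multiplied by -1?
Convert ninety-one (English words) → 91 (decimal)
Compute 91 × -1 = -91
-91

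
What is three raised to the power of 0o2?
Convert three (English words) → 3 (decimal)
Convert 0o2 (octal) → 2 (decimal)
Compute 3 ^ 2 = 9
9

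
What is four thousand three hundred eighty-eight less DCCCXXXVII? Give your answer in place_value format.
Convert four thousand three hundred eighty-eight (English words) → 4×1000 + 3×100 + 88 = 4388 (decimal)
Convert DCCCXXXVII (Roman numeral) → 500 + 100 + 100 + 100 + 10 + 10 + 10 + 5 + 1 + 1 = 837 (decimal)
Compute 4388 - 837 = 3551
Convert 3551 (decimal) → 3551 = 3×1000 + 5×100 + 5×10 + 1 → 3 thousands, 5 hundreds, 5 tens, 1 one (place-value notation)
3 thousands, 5 hundreds, 5 tens, 1 one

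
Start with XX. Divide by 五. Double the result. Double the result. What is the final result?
Convert XX (Roman numeral) → 10 + 10 = 20 (decimal)
Start: 20
Convert 五 (Chinese numeral) → 5 (decimal)
20 ÷ 5 = 4
4 × 2 = 8
8 × 2 = 16
16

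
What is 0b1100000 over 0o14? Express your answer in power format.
Convert 0b1100000 (binary) → 64 + 32 = 96 (decimal)
Convert 0o14 (octal) → 1×8 + 4 = 12 (decimal)
Compute 96 ÷ 12 = 8
Convert 8 (decimal) → 2^3 (power)
2^3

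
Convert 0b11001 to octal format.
Convert 0b11001 (binary) → 16 + 8 + 1 = 25 (decimal)
Convert 25 (decimal) → 25 = 3×8 + 1 → 0o31 (octal)
0o31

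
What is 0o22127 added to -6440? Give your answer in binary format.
Convert 0o22127 (octal) → 2×4096 + 2×512 + 1×64 + 2×8 + 7 = 9303 (decimal)
Compute 9303 + -6440 = 2863
Convert 2863 (decimal) → 2863 = 2048 + 512 + 256 + 32 + 8 + 4 + 2 + 1 → 0b101100101111 (binary)
0b101100101111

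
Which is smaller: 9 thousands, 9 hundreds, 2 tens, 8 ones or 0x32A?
Convert 9 thousands, 9 hundreds, 2 tens, 8 ones (place-value notation) → 9×1000 + 9×100 + 2×10 + 8 = 9928 (decimal)
Convert 0x32A (hexadecimal) → 3×256 + 2×16 + 10 = 810 (decimal)
Compare 9928 vs 810: smaller = 810
810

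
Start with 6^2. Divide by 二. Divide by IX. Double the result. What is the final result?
Convert 6^2 (power) → 36 (decimal)
Start: 36
Convert 二 (Chinese numeral) → 2 (decimal)
36 ÷ 2 = 18
Convert IX (Roman numeral) → 9 (decimal)
18 ÷ 9 = 2
2 × 2 = 4
4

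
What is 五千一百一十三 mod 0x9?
Convert 五千一百一十三 (Chinese numeral) → 5×1000 + 1×100 + 1×10 + 3 = 5113 (decimal)
Convert 0x9 (hexadecimal) → 9 (decimal)
Compute 5113 mod 9 = 1
1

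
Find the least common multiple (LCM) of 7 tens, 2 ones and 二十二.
Convert 7 tens, 2 ones (place-value notation) → 7×10 + 2 = 72 (decimal)
Convert 二十二 (Chinese numeral) → 2×10 + 2 = 22 (decimal)
Compute lcm(72, 22) = 792
792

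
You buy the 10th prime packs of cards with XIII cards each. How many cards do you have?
Convert XIII (Roman numeral) → 10 + 1 + 1 + 1 = 13 (decimal)
Convert the 10th prime (prime index) → 29 (decimal)
Compute 13 × 29 = 377
377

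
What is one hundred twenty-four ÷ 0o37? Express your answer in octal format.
Convert one hundred twenty-four (English words) → 1×100 + 24 = 124 (decimal)
Convert 0o37 (octal) → 3×8 + 7 = 31 (decimal)
Compute 124 ÷ 31 = 4
Convert 4 (decimal) → 0o4 (octal)
0o4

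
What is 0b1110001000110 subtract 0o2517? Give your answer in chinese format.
Convert 0b1110001000110 (binary) → 4096 + 2048 + 1024 + 64 + 4 + 2 = 7238 (decimal)
Convert 0o2517 (octal) → 2×512 + 5×64 + 1×8 + 7 = 1359 (decimal)
Compute 7238 - 1359 = 5879
Convert 5879 (decimal) → 5879 = 5×1000 + 8×100 + 7×10 + 9 → 五千八百七十九 (Chinese numeral)
五千八百七十九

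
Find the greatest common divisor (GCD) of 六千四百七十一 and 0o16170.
Convert 六千四百七十一 (Chinese numeral) → 6×1000 + 4×100 + 7×10 + 1 = 6471 (decimal)
Convert 0o16170 (octal) → 1×4096 + 6×512 + 1×64 + 7×8 = 7288 (decimal)
Compute gcd(6471, 7288) = 1
1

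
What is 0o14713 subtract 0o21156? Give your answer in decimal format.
Convert 0o14713 (octal) → 1×4096 + 4×512 + 7×64 + 1×8 + 3 = 6603 (decimal)
Convert 0o21156 (octal) → 2×4096 + 1×512 + 1×64 + 5×8 + 6 = 8814 (decimal)
Compute 6603 - 8814 = -2211
-2211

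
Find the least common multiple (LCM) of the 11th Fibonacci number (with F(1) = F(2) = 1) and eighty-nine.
Convert the 11th Fibonacci number (with F(1) = F(2) = 1) (Fibonacci index) → 1, 1, 2, 3, 5, 8, 13, 21, 34, 55, 89 → 89 (decimal)
Convert eighty-nine (English words) → 89 (decimal)
Compute lcm(89, 89) = 89
89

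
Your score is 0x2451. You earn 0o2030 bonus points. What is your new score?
Convert 0x2451 (hexadecimal) → 2×4096 + 4×256 + 5×16 + 1 = 9297 (decimal)
Convert 0o2030 (octal) → 2×512 + 3×8 = 1048 (decimal)
Compute 9297 + 1048 = 10345
10345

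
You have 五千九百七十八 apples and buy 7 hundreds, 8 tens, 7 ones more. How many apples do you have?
Convert 五千九百七十八 (Chinese numeral) → 5×1000 + 9×100 + 7×10 + 8 = 5978 (decimal)
Convert 7 hundreds, 8 tens, 7 ones (place-value notation) → 7×100 + 8×10 + 7 = 787 (decimal)
Compute 5978 + 787 = 6765
6765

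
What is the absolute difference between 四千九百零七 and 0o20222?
Convert 四千九百零七 (Chinese numeral) → 4×1000 + 9×100 + 7 = 4907 (decimal)
Convert 0o20222 (octal) → 2×4096 + 2×64 + 2×8 + 2 = 8338 (decimal)
Compute |4907 - 8338| = 3431
3431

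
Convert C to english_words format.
Convert C (Roman numeral) → 100 (decimal)
Convert 100 (decimal) → 100 = 1×100 → one hundred (English words)
one hundred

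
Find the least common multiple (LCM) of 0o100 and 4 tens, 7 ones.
Convert 0o100 (octal) → 1×64 = 64 (decimal)
Convert 4 tens, 7 ones (place-value notation) → 4×10 + 7 = 47 (decimal)
Compute lcm(64, 47) = 3008
3008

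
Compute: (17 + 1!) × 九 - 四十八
Convert 1! (factorial) → 1 (decimal)
Convert 九 (Chinese numeral) → 9 (decimal)
Convert 四十八 (Chinese numeral) → 4×10 + 8 = 48 (decimal)
Expression in decimal: (17 + 1) × 9 - 48
Parentheses first: 17 + 1 = 18
Multiply: 18 × 9 = 162
Subtract: 162 - 48 = 114
114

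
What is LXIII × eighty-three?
Convert LXIII (Roman numeral) → 50 + 10 + 1 + 1 + 1 = 63 (decimal)
Convert eighty-three (English words) → 83 (decimal)
Compute 63 × 83 = 5229
5229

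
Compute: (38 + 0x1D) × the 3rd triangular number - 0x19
Convert 0x1D (hexadecimal) → 1×16 + 13 = 29 (decimal)
Convert the 3rd triangular number (triangular index) → 3×4/2 = 6 (decimal)
Convert 0x19 (hexadecimal) → 1×16 + 9 = 25 (decimal)
Expression in decimal: (38 + 29) × 6 - 25
Parentheses first: 38 + 29 = 67
Multiply: 67 × 6 = 402
Subtract: 402 - 25 = 377
377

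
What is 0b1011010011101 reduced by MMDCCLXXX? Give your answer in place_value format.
Convert 0b1011010011101 (binary) → 4096 + 1024 + 512 + 128 + 16 + 8 + 4 + 1 = 5789 (decimal)
Convert MMDCCLXXX (Roman numeral) → 1000 + 1000 + 500 + 100 + 100 + 50 + 10 + 10 + 10 = 2780 (decimal)
Compute 5789 - 2780 = 3009
Convert 3009 (decimal) → 3009 = 3×1000 + 9 → 3 thousands, 9 ones (place-value notation)
3 thousands, 9 ones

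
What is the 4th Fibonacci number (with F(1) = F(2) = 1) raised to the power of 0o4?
Convert the 4th Fibonacci number (with F(1) = F(2) = 1) (Fibonacci index) → 1, 1, 2, 3 → 3 (decimal)
Convert 0o4 (octal) → 4 (decimal)
Compute 3 ^ 4 = 81
81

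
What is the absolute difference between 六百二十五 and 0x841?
Convert 六百二十五 (Chinese numeral) → 6×100 + 2×10 + 5 = 625 (decimal)
Convert 0x841 (hexadecimal) → 8×256 + 4×16 + 1 = 2113 (decimal)
Compute |625 - 2113| = 1488
1488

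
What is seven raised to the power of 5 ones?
Convert seven (English words) → 7 (decimal)
Convert 5 ones (place-value notation) → 5 (decimal)
Compute 7 ^ 5 = 16807
16807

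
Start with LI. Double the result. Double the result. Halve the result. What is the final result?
Convert LI (Roman numeral) → 50 + 1 = 51 (decimal)
Start: 51
51 × 2 = 102
102 × 2 = 204
204 ÷ 2 = 102
102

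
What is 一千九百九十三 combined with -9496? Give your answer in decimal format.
Convert 一千九百九十三 (Chinese numeral) → 1×1000 + 9×100 + 9×10 + 3 = 1993 (decimal)
Compute 1993 + -9496 = -7503
-7503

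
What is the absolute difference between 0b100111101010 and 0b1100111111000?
Convert 0b100111101010 (binary) → 2048 + 256 + 128 + 64 + 32 + 8 + 2 = 2538 (decimal)
Convert 0b1100111111000 (binary) → 4096 + 2048 + 256 + 128 + 64 + 32 + 16 + 8 = 6648 (decimal)
Compute |2538 - 6648| = 4110
4110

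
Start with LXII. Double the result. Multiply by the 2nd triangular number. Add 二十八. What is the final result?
Convert LXII (Roman numeral) → 50 + 10 + 1 + 1 = 62 (decimal)
Start: 62
62 × 2 = 124
Convert the 2nd triangular number (triangular index) → 2×3/2 = 3 (decimal)
124 × 3 = 372
Convert 二十八 (Chinese numeral) → 2×10 + 8 = 28 (decimal)
372 + 28 = 400
400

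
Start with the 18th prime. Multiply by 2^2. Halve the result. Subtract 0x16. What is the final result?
Convert the 18th prime (prime index) → 61 (decimal)
Start: 61
Convert 2^2 (power) → 4 (decimal)
61 × 4 = 244
244 ÷ 2 = 122
Convert 0x16 (hexadecimal) → 1×16 + 6 = 22 (decimal)
122 - 22 = 100
100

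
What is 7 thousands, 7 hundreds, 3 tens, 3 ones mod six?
Convert 7 thousands, 7 hundreds, 3 tens, 3 ones (place-value notation) → 7×1000 + 7×100 + 3×10 + 3 = 7733 (decimal)
Convert six (English words) → 6 (decimal)
Compute 7733 mod 6 = 5
5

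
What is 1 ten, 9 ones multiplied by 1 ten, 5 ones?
Convert 1 ten, 9 ones (place-value notation) → 1×10 + 9 = 19 (decimal)
Convert 1 ten, 5 ones (place-value notation) → 1×10 + 5 = 15 (decimal)
Compute 19 × 15 = 285
285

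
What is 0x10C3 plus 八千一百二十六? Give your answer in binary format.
Convert 0x10C3 (hexadecimal) → 1×4096 + 12×16 + 3 = 4291 (decimal)
Convert 八千一百二十六 (Chinese numeral) → 8×1000 + 1×100 + 2×10 + 6 = 8126 (decimal)
Compute 4291 + 8126 = 12417
Convert 12417 (decimal) → 12417 = 8192 + 4096 + 128 + 1 → 0b11000010000001 (binary)
0b11000010000001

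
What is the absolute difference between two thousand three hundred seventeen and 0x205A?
Convert two thousand three hundred seventeen (English words) → 2×1000 + 3×100 + 17 = 2317 (decimal)
Convert 0x205A (hexadecimal) → 2×4096 + 5×16 + 10 = 8282 (decimal)
Compute |2317 - 8282| = 5965
5965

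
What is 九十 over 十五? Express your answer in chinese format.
Convert 九十 (Chinese numeral) → 9×10 = 90 (decimal)
Convert 十五 (Chinese numeral) → 1×10 + 5 = 15 (decimal)
Compute 90 ÷ 15 = 6
Convert 6 (decimal) → 六 (Chinese numeral)
六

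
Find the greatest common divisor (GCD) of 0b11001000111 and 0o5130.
Convert 0b11001000111 (binary) → 1024 + 512 + 64 + 4 + 2 + 1 = 1607 (decimal)
Convert 0o5130 (octal) → 5×512 + 1×64 + 3×8 = 2648 (decimal)
Compute gcd(1607, 2648) = 1
1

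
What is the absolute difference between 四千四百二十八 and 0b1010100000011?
Convert 四千四百二十八 (Chinese numeral) → 4×1000 + 4×100 + 2×10 + 8 = 4428 (decimal)
Convert 0b1010100000011 (binary) → 4096 + 1024 + 256 + 2 + 1 = 5379 (decimal)
Compute |4428 - 5379| = 951
951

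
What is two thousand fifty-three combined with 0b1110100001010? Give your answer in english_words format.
Convert two thousand fifty-three (English words) → 2×1000 + 53 = 2053 (decimal)
Convert 0b1110100001010 (binary) → 4096 + 2048 + 1024 + 256 + 8 + 2 = 7434 (decimal)
Compute 2053 + 7434 = 9487
Convert 9487 (decimal) → 9487 = 9×1000 + 4×100 + 87 → nine thousand four hundred eighty-seven (English words)
nine thousand four hundred eighty-seven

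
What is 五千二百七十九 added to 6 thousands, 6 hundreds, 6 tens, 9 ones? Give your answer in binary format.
Convert 五千二百七十九 (Chinese numeral) → 5×1000 + 2×100 + 7×10 + 9 = 5279 (decimal)
Convert 6 thousands, 6 hundreds, 6 tens, 9 ones (place-value notation) → 6×1000 + 6×100 + 6×10 + 9 = 6669 (decimal)
Compute 5279 + 6669 = 11948
Convert 11948 (decimal) → 11948 = 8192 + 2048 + 1024 + 512 + 128 + 32 + 8 + 4 → 0b10111010101100 (binary)
0b10111010101100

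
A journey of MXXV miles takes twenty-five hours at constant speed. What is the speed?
Convert MXXV (Roman numeral) → 1000 + 10 + 10 + 5 = 1025 (decimal)
Convert twenty-five (English words) → 25 (decimal)
Compute 1025 ÷ 25 = 41
41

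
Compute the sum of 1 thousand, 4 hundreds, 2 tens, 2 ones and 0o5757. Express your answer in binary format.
Convert 1 thousand, 4 hundreds, 2 tens, 2 ones (place-value notation) → 1×1000 + 4×100 + 2×10 + 2 = 1422 (decimal)
Convert 0o5757 (octal) → 5×512 + 7×64 + 5×8 + 7 = 3055 (decimal)
Compute 1422 + 3055 = 4477
Convert 4477 (decimal) → 4477 = 4096 + 256 + 64 + 32 + 16 + 8 + 4 + 1 → 0b1000101111101 (binary)
0b1000101111101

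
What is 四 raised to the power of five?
Convert 四 (Chinese numeral) → 4 (decimal)
Convert five (English words) → 5 (decimal)
Compute 4 ^ 5 = 1024
1024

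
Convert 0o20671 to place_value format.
Convert 0o20671 (octal) → 2×4096 + 6×64 + 7×8 + 1 = 8633 (decimal)
Convert 8633 (decimal) → 8633 = 8×1000 + 6×100 + 3×10 + 3 → 8 thousands, 6 hundreds, 3 tens, 3 ones (place-value notation)
8 thousands, 6 hundreds, 3 tens, 3 ones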